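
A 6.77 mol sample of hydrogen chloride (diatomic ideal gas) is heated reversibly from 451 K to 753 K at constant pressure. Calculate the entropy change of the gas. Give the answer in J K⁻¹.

At constant pressure, ΔS = nC_p ln(T₂/T₁) with C_p = 7R/2 = 29.1 J mol⁻¹ K⁻¹.
ΔS = 6.77 × 29.1 × ln(753/451) = 101 J/K.

ΔS = 101 J/K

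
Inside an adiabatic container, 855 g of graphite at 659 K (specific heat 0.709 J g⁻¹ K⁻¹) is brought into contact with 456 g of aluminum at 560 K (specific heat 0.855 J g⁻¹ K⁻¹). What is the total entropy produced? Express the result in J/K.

ΔS_total = 3.1 J/K

Energy balance: T_f = (m₁c₁T₁ + m₂c₂T₂)/(m₁c₁ + m₂c₂) = 620.25 K.
ΔS₁ = m₁c₁ ln(T_f/T₁) = 606.195 × ln(620.25/659) = -36.74 J/K.
ΔS₂ = m₂c₂ ln(T_f/T₂) = 389.88 × ln(620.25/560) = 39.84 J/K.
ΔS_total = -36.74 + 39.84 = 3.1 J/K.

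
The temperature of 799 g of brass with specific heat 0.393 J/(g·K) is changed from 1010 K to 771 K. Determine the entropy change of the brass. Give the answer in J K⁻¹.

ΔS = ∫dQ_rev/T = m c ln(T₂/T₁) = 799 × 0.393 × ln(771/1010) = -84.8 J/K.

ΔS = -84.8 J/K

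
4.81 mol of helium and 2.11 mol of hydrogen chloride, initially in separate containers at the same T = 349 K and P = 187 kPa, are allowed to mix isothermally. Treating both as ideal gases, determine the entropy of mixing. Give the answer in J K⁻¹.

ΔS_mix = 35.4 J/K

Mole fractions: x_A = 4.81/6.92 = 0.695, x_B = 0.305.
ΔS_mix = −R(n_A ln x_A + n_B ln x_B) = −8.314 × (4.81 ln 0.695 + 2.11 ln 0.305) = 35.4 J/K.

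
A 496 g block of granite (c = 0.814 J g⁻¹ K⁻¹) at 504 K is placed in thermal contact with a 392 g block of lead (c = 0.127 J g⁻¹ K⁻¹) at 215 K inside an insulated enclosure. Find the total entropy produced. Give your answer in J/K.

Energy balance: T_f = (m₁c₁T₁ + m₂c₂T₂)/(m₁c₁ + m₂c₂) = 472.28 K.
ΔS₁ = m₁c₁ ln(T_f/T₁) = 403.744 × ln(472.28/504) = -26.25 J/K.
ΔS₂ = m₂c₂ ln(T_f/T₂) = 49.784 × ln(472.28/215) = 39.18 J/K.
ΔS_total = -26.25 + 39.18 = 12.9 J/K.

ΔS_total = 12.9 J/K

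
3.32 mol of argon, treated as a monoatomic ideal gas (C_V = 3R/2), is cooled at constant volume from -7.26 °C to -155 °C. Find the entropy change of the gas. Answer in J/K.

In kelvin: T₁ = 265.89 K, T₂ = 118.15 K. At constant volume, ΔS = nC_V ln(T₂/T₁) with C_V = 3R/2 = 12.47 J mol⁻¹ K⁻¹.
ΔS = 3.32 × 12.47 × ln(118.15/265.89) = -33.6 J/K.

ΔS = -33.6 J/K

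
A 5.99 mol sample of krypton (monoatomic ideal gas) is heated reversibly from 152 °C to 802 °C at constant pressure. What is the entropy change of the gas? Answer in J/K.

ΔS = 116 J/K

In kelvin: T₁ = 425.15 K, T₂ = 1075.15 K. At constant pressure, ΔS = nC_p ln(T₂/T₁) with C_p = 5R/2 = 20.79 J mol⁻¹ K⁻¹.
ΔS = 5.99 × 20.79 × ln(1075.15/425.15) = 116 J/K.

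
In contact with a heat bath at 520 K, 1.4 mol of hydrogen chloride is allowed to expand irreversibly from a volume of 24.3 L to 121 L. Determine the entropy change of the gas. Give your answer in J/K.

Entropy is a state function, so ΔS_gas depends only on the end states.
For an isothermal ideal gas ΔS_gas = nR ln(V₂/V₁) = 1.4 × 8.314 × ln(121/24.3) = 18.7 J/K.

ΔS_gas = 18.7 J/K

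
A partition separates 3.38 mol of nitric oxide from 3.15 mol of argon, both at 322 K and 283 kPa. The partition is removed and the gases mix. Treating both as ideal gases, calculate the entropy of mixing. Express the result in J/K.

Mole fractions: x_A = 3.38/6.53 = 0.518, x_B = 0.482.
ΔS_mix = −R(n_A ln x_A + n_B ln x_B) = −8.314 × (3.38 ln 0.518 + 3.15 ln 0.482) = 37.6 J/K.

ΔS_mix = 37.6 J/K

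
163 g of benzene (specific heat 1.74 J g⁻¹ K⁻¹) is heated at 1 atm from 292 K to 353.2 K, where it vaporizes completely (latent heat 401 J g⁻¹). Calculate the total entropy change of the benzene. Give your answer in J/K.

ΔS = 239 J/K

Warming step: ΔS₁ = m c ln(T_tr/T_i) = 163 × 1.74 × ln(353.2/292) = 53.97 J/K.
Phase change: ΔS₂ = +mL/T_tr = 163 × 401 / 353.2 = 185.1 J/K.
ΔS_total = (53.97) + (185.1) = 239 J/K.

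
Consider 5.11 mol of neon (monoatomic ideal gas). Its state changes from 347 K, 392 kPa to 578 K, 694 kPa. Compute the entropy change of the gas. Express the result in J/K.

ΔS = nC_p ln(T₂/T₁) − nR ln(P₂/P₁), with C_p = 5R/2 = 20.79 J mol⁻¹ K⁻¹ for a monoatomic ideal gas.
ΔS = 5.11 × [20.79 × ln(578/347) − 8.314 × ln(694/392)] = 29.9 J/K.

ΔS = 29.9 J/K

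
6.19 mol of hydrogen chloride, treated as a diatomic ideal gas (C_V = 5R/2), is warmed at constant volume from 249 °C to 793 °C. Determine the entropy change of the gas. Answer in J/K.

In kelvin: T₁ = 522.15 K, T₂ = 1066.15 K. At constant volume, ΔS = nC_V ln(T₂/T₁) with C_V = 5R/2 = 20.79 J mol⁻¹ K⁻¹.
ΔS = 6.19 × 20.79 × ln(1066.15/522.15) = 91.8 J/K.

ΔS = 91.8 J/K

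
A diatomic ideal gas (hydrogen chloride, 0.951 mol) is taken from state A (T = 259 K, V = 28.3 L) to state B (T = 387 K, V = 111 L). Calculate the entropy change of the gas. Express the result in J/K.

ΔS = 18.7 J/K

Entropy is a state function: ΔS = nC_V ln(T₂/T₁) + nR ln(V₂/V₁), with C_V = 5R/2 = 20.79 J mol⁻¹ K⁻¹ for a diatomic ideal gas.
ΔS = 0.951 × [20.79 × ln(387/259) + 8.314 × ln(111/28.3)] = 18.7 J/K.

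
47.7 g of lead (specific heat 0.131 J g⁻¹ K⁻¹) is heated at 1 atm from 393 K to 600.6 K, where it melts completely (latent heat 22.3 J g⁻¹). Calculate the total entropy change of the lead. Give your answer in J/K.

ΔS = 4.42 J/K

Warming step: ΔS₁ = m c ln(T_tr/T_i) = 47.7 × 0.131 × ln(600.6/393) = 2.65 J/K.
Phase change: ΔS₂ = +mL/T_tr = 47.7 × 22.3 / 600.6 = 1.771 J/K.
ΔS_total = (2.65) + (1.771) = 4.42 J/K.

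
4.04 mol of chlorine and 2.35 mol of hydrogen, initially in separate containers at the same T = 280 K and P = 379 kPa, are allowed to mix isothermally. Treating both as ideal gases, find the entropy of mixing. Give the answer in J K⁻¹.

ΔS_mix = 34.9 J/K

Mole fractions: x_A = 4.04/6.39 = 0.632, x_B = 0.368.
ΔS_mix = −R(n_A ln x_A + n_B ln x_B) = −8.314 × (4.04 ln 0.632 + 2.35 ln 0.368) = 34.9 J/K.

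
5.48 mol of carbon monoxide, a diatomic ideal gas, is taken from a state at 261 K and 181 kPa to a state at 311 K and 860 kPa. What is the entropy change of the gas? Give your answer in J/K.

ΔS = nC_p ln(T₂/T₁) − nR ln(P₂/P₁), with C_p = 7R/2 = 29.1 J mol⁻¹ K⁻¹ for a diatomic ideal gas.
ΔS = 5.48 × [29.1 × ln(311/261) − 8.314 × ln(860/181)] = -43.1 J/K.

ΔS = -43.1 J/K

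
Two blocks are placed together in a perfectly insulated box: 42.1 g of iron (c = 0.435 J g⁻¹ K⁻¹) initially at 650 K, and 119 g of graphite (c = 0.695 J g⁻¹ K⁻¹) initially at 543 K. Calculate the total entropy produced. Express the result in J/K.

ΔS_total = 0.252 J/K

Energy balance: T_f = (m₁c₁T₁ + m₂c₂T₂)/(m₁c₁ + m₂c₂) = 562.4 K.
ΔS₁ = m₁c₁ ln(T_f/T₁) = 18.3135 × ln(562.4/650) = -2.651 J/K.
ΔS₂ = m₂c₂ ln(T_f/T₂) = 82.705 × ln(562.4/543) = 2.903 J/K.
ΔS_total = -2.651 + 2.903 = 0.252 J/K.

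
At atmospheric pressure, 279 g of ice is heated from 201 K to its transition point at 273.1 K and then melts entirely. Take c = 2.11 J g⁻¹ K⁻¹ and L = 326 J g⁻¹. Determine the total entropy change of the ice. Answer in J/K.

ΔS = 513 J/K

Warming step: ΔS₁ = m c ln(T_tr/T_i) = 279 × 2.11 × ln(273.1/201) = 180.45 J/K.
Phase change: ΔS₂ = +mL/T_tr = 279 × 326 / 273.1 = 333.04 J/K.
ΔS_total = (180.45) + (333.04) = 513 J/K.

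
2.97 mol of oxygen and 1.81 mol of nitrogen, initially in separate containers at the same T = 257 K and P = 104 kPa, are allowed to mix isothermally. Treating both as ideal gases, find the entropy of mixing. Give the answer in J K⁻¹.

Mole fractions: x_A = 2.97/4.78 = 0.621, x_B = 0.379.
ΔS_mix = −R(n_A ln x_A + n_B ln x_B) = −8.314 × (2.97 ln 0.621 + 1.81 ln 0.379) = 26.4 J/K.

ΔS_mix = 26.4 J/K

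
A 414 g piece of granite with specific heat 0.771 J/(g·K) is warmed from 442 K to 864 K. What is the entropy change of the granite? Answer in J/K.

ΔS = ∫dQ_rev/T = m c ln(T₂/T₁) = 414 × 0.771 × ln(864/442) = 214 J/K.

ΔS = 214 J/K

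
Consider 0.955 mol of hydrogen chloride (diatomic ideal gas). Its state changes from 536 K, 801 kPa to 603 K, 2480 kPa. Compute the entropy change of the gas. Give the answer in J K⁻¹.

ΔS = nC_p ln(T₂/T₁) − nR ln(P₂/P₁), with C_p = 7R/2 = 29.1 J mol⁻¹ K⁻¹ for a diatomic ideal gas.
ΔS = 0.955 × [29.1 × ln(603/536) − 8.314 × ln(2480/801)] = -5.7 J/K.

ΔS = -5.7 J/K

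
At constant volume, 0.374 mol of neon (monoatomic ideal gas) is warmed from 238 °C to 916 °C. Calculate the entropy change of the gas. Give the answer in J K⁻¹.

ΔS = 3.94 J/K

In kelvin: T₁ = 511.15 K, T₂ = 1189.15 K. At constant volume, ΔS = nC_V ln(T₂/T₁) with C_V = 3R/2 = 12.47 J mol⁻¹ K⁻¹.
ΔS = 0.374 × 12.47 × ln(1189.15/511.15) = 3.94 J/K.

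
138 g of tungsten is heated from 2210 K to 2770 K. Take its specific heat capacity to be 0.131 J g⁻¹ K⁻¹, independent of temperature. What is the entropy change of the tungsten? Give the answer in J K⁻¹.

ΔS = ∫dQ_rev/T = m c ln(T₂/T₁) = 138 × 0.131 × ln(2770/2210) = 4.08 J/K.

ΔS = 4.08 J/K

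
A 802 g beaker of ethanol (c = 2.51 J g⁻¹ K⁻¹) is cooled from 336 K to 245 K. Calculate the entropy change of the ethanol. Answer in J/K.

ΔS = ∫dQ_rev/T = m c ln(T₂/T₁) = 802 × 2.51 × ln(245/336) = -636 J/K.

ΔS = -636 J/K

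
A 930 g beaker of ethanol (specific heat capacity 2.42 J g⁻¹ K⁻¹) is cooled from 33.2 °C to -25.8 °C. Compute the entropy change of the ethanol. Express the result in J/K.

ΔS = -481 J/K

In kelvin: T₁ = 306.35 K, T₂ = 247.35 K. ΔS = ∫dQ_rev/T = m c ln(T₂/T₁) = 930 × 2.42 × ln(247.35/306.35) = -481 J/K.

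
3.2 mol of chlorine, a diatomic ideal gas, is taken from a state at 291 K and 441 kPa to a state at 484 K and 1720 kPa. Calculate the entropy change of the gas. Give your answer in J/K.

ΔS = nC_p ln(T₂/T₁) − nR ln(P₂/P₁), with C_p = 7R/2 = 29.1 J mol⁻¹ K⁻¹ for a diatomic ideal gas.
ΔS = 3.2 × [29.1 × ln(484/291) − 8.314 × ln(1720/441)] = 11.2 J/K.

ΔS = 11.2 J/K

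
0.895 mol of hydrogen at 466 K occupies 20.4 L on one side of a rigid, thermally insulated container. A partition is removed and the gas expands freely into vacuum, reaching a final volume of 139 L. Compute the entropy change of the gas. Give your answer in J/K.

ΔS_gas = 14.3 J/K

No heat is exchanged and no work is done, so the ideal-gas temperature stays constant.
Entropy is a state function; using a reversible isothermal path, ΔS_gas = nR ln(V₂/V₁) = 0.895 × 8.314 × ln(139/20.4) = 14.3 J/K.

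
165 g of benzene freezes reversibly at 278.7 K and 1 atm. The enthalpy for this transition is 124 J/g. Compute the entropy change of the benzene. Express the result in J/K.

ΔS = -73.4 J/K

Heat released by the substance: Q = −mL = −165 × 124 = −20460 J.
At constant T, ΔS = Q_rev/T = −20460 / 278.7 = -73.4 J/K.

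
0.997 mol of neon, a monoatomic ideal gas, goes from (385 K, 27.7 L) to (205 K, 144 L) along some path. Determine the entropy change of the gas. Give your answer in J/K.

ΔS = 5.83 J/K

Entropy is a state function: ΔS = nC_V ln(T₂/T₁) + nR ln(V₂/V₁), with C_V = 3R/2 = 12.47 J mol⁻¹ K⁻¹ for a monoatomic ideal gas.
ΔS = 0.997 × [12.47 × ln(205/385) + 8.314 × ln(144/27.7)] = 5.83 J/K.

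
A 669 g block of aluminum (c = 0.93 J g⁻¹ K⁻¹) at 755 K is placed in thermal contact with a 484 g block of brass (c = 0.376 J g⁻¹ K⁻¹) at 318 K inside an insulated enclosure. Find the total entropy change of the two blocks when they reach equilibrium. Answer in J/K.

Energy balance: T_f = (m₁c₁T₁ + m₂c₂T₂)/(m₁c₁ + m₂c₂) = 656.1 K.
ΔS₁ = m₁c₁ ln(T_f/T₁) = 622.17 × ln(656.1/755) = -87.35 J/K.
ΔS₂ = m₂c₂ ln(T_f/T₂) = 181.984 × ln(656.1/318) = 131.8 J/K.
ΔS_total = -87.35 + 131.8 = 44.5 J/K.

ΔS_total = 44.5 J/K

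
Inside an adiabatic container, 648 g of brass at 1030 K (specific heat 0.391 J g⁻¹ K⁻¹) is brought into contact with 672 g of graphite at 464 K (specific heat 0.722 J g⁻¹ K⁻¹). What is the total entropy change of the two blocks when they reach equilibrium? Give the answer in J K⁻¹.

Energy balance: T_f = (m₁c₁T₁ + m₂c₂T₂)/(m₁c₁ + m₂c₂) = 658.17 K.
ΔS₁ = m₁c₁ ln(T_f/T₁) = 253.368 × ln(658.17/1030) = -113.5 J/K.
ΔS₂ = m₂c₂ ln(T_f/T₂) = 485.184 × ln(658.17/464) = 169.6 J/K.
ΔS_total = -113.5 + 169.6 = 56.1 J/K.

ΔS_total = 56.1 J/K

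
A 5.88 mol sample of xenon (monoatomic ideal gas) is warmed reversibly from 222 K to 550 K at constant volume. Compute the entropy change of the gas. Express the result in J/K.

At constant volume, ΔS = nC_V ln(T₂/T₁) with C_V = 3R/2 = 12.47 J mol⁻¹ K⁻¹.
ΔS = 5.88 × 12.47 × ln(550/222) = 66.5 J/K.

ΔS = 66.5 J/K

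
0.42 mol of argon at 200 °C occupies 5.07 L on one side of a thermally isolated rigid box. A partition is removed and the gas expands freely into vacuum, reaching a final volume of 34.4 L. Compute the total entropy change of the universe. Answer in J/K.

ΔS_universe = 6.69 J/K

For an ideal gas in free expansion Q = 0 and W = 0, so T is unchanged.
Entropy is a state function; using a reversible isothermal path, ΔS_gas = nR ln(V₂/V₁) = 0.42 × 8.314 × ln(34.4/5.07) = 6.69 J/K.
The insulated surroundings exchange no heat, so ΔS_surr = 0 and ΔS_universe = ΔS_gas.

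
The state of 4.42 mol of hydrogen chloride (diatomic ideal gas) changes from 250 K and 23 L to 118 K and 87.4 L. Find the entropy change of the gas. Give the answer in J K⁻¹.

Entropy is a state function: ΔS = nC_V ln(T₂/T₁) + nR ln(V₂/V₁), with C_V = 5R/2 = 20.79 J mol⁻¹ K⁻¹ for a diatomic ideal gas.
ΔS = 4.42 × [20.79 × ln(118/250) + 8.314 × ln(87.4/23)] = -19.9 J/K.

ΔS = -19.9 J/K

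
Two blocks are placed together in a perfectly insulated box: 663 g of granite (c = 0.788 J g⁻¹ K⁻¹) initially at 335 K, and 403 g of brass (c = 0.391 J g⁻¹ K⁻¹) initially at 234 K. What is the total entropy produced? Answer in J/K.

ΔS_total = 7.29 J/K

Energy balance: T_f = (m₁c₁T₁ + m₂c₂T₂)/(m₁c₁ + m₂c₂) = 311.6 K.
ΔS₁ = m₁c₁ ln(T_f/T₁) = 522.444 × ln(311.6/335) = -37.84 J/K.
ΔS₂ = m₂c₂ ln(T_f/T₂) = 157.573 × ln(311.6/234) = 45.13 J/K.
ΔS_total = -37.84 + 45.13 = 7.29 J/K.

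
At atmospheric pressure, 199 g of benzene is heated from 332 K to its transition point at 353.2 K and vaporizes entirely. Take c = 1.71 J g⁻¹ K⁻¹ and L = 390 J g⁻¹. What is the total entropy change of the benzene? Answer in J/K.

ΔS = 241 J/K

Warming step: ΔS₁ = m c ln(T_tr/T_i) = 199 × 1.71 × ln(353.2/332) = 21.06 J/K.
Phase change: ΔS₂ = +mL/T_tr = 199 × 390 / 353.2 = 219.7 J/K.
ΔS_total = (21.06) + (219.7) = 241 J/K.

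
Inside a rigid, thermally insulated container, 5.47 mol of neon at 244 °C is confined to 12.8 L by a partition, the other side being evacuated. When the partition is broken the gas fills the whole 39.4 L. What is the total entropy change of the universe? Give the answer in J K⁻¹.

No heat is exchanged and no work is done, so the ideal-gas temperature stays constant.
Entropy is a state function; using a reversible isothermal path, ΔS_gas = nR ln(V₂/V₁) = 5.47 × 8.314 × ln(39.4/12.8) = 51.1 J/K.
The insulated surroundings exchange no heat, so ΔS_surr = 0 and ΔS_universe = ΔS_gas.

ΔS_universe = 51.1 J/K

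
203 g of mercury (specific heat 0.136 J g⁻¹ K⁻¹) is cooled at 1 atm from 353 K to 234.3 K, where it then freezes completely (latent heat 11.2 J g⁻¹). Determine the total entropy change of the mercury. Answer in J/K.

ΔS = -21 J/K

Cooling step: ΔS₁ = m c ln(T_tr/T_i) = 203 × 0.136 × ln(234.3/353) = -11.32 J/K.
Phase change: ΔS₂ = −mL/T_tr = −203 × 11.2 / 234.3 = -9.704 J/K.
ΔS_total = (-11.32) + (-9.704) = -21 J/K.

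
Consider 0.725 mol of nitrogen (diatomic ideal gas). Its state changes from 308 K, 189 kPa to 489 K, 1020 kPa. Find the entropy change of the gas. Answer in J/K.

ΔS = -0.409 J/K

ΔS = nC_p ln(T₂/T₁) − nR ln(P₂/P₁), with C_p = 7R/2 = 29.1 J mol⁻¹ K⁻¹ for a diatomic ideal gas.
ΔS = 0.725 × [29.1 × ln(489/308) − 8.314 × ln(1020/189)] = -0.409 J/K.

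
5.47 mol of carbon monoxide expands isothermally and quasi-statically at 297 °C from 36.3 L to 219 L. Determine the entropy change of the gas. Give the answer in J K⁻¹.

ΔS_gas = 81.7 J/K

For an isothermal ideal gas ΔS_gas = nR ln(V₂/V₁) = 5.47 × 8.314 × ln(219/36.3) = 81.7 J/K.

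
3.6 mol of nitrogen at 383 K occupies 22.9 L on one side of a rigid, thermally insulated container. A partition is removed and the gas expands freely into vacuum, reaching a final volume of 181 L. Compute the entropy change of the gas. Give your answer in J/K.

ΔS_gas = 61.9 J/K

For an ideal gas in free expansion Q = 0 and W = 0, so T is unchanged.
Entropy is a state function; using a reversible isothermal path, ΔS_gas = nR ln(V₂/V₁) = 3.6 × 8.314 × ln(181/22.9) = 61.9 J/K.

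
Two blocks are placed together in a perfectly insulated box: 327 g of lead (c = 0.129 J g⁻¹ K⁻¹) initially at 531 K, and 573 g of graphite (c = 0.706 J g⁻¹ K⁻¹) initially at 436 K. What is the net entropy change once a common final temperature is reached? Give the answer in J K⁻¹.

ΔS_total = 0.783 J/K

Energy balance: T_f = (m₁c₁T₁ + m₂c₂T₂)/(m₁c₁ + m₂c₂) = 444.97 K.
ΔS₁ = m₁c₁ ln(T_f/T₁) = 42.183 × ln(444.97/531) = -7.456 J/K.
ΔS₂ = m₂c₂ ln(T_f/T₂) = 404.538 × ln(444.97/436) = 8.239 J/K.
ΔS_total = -7.456 + 8.239 = 0.783 J/K.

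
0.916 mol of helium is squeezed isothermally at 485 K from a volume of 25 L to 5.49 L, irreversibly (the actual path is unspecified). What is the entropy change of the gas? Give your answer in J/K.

Entropy is a state function, so ΔS_gas depends only on the end states.
For an isothermal ideal gas ΔS_gas = nR ln(V₂/V₁) = 0.916 × 8.314 × ln(5.49/25) = -11.5 J/K.

ΔS_gas = -11.5 J/K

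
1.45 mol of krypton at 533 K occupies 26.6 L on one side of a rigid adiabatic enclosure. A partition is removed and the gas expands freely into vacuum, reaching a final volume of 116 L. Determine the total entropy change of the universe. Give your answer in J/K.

For an ideal gas in free expansion Q = 0 and W = 0, so T is unchanged.
Entropy is a state function; using a reversible isothermal path, ΔS_gas = nR ln(V₂/V₁) = 1.45 × 8.314 × ln(116/26.6) = 17.8 J/K.
The insulated surroundings exchange no heat, so ΔS_surr = 0 and ΔS_universe = ΔS_gas.

ΔS_universe = 17.8 J/K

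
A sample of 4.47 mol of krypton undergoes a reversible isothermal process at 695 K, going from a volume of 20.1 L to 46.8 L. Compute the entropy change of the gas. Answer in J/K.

For an isothermal ideal gas ΔS_gas = nR ln(V₂/V₁) = 4.47 × 8.314 × ln(46.8/20.1) = 31.4 J/K.

ΔS_gas = 31.4 J/K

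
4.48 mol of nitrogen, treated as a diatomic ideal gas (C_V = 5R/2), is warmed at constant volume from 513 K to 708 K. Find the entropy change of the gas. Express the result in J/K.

ΔS = 30 J/K

At constant volume, ΔS = nC_V ln(T₂/T₁) with C_V = 5R/2 = 20.79 J mol⁻¹ K⁻¹.
ΔS = 4.48 × 20.79 × ln(708/513) = 30 J/K.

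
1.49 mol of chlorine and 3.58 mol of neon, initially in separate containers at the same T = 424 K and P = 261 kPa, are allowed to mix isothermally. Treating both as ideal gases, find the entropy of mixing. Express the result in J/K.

ΔS_mix = 25.5 J/K

Mole fractions: x_A = 1.49/5.07 = 0.294, x_B = 0.706.
ΔS_mix = −R(n_A ln x_A + n_B ln x_B) = −8.314 × (1.49 ln 0.294 + 3.58 ln 0.706) = 25.5 J/K.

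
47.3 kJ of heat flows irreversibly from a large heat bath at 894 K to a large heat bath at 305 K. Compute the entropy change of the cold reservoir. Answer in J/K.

The cold reservoir gains heat Q, so ΔS_cold = +Q/T_C = 47300/305 = 155 J/K.

ΔS_cold = 155 J/K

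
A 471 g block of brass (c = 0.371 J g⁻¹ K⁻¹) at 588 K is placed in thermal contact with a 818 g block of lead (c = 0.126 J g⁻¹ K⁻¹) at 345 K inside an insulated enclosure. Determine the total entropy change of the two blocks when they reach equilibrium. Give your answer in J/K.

ΔS_total = 8.72 J/K

Energy balance: T_f = (m₁c₁T₁ + m₂c₂T₂)/(m₁c₁ + m₂c₂) = 497.85 K.
ΔS₁ = m₁c₁ ln(T_f/T₁) = 174.741 × ln(497.85/588) = -29.08 J/K.
ΔS₂ = m₂c₂ ln(T_f/T₂) = 103.068 × ln(497.85/345) = 37.8 J/K.
ΔS_total = -29.08 + 37.8 = 8.72 J/K.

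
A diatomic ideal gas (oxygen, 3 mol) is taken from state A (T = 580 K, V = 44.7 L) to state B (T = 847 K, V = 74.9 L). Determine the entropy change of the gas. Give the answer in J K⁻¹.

Entropy is a state function: ΔS = nC_V ln(T₂/T₁) + nR ln(V₂/V₁), with C_V = 5R/2 = 20.79 J mol⁻¹ K⁻¹ for a diatomic ideal gas.
ΔS = 3 × [20.79 × ln(847/580) + 8.314 × ln(74.9/44.7)] = 36.5 J/K.

ΔS = 36.5 J/K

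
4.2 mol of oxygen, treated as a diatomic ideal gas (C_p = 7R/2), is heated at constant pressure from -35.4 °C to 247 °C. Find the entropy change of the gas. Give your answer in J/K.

ΔS = 95.7 J/K

In kelvin: T₁ = 237.75 K, T₂ = 520.15 K. At constant pressure, ΔS = nC_p ln(T₂/T₁) with C_p = 7R/2 = 29.1 J mol⁻¹ K⁻¹.
ΔS = 4.2 × 29.1 × ln(520.15/237.75) = 95.7 J/K.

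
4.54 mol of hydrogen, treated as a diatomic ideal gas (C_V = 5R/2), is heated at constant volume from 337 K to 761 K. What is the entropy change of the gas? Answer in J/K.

At constant volume, ΔS = nC_V ln(T₂/T₁) with C_V = 5R/2 = 20.79 J mol⁻¹ K⁻¹.
ΔS = 4.54 × 20.79 × ln(761/337) = 76.9 J/K.

ΔS = 76.9 J/K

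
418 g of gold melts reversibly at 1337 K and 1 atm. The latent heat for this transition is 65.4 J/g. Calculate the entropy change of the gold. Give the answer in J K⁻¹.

Heat absorbed by the substance: Q = mL = 418 × 65.4 = 27337.2 J.
At constant T, ΔS = Q_rev/T = 27337.2 / 1337 = 20.4 J/K.

ΔS = 20.4 J/K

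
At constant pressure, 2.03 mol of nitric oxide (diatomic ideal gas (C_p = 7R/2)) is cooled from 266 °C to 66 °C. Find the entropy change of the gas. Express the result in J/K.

In kelvin: T₁ = 539.15 K, T₂ = 339.15 K. At constant pressure, ΔS = nC_p ln(T₂/T₁) with C_p = 7R/2 = 29.1 J mol⁻¹ K⁻¹.
ΔS = 2.03 × 29.1 × ln(339.15/539.15) = -27.4 J/K.

ΔS = -27.4 J/K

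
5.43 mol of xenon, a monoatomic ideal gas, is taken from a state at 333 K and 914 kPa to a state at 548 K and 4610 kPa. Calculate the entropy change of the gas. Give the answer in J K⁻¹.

ΔS = -16.8 J/K

ΔS = nC_p ln(T₂/T₁) − nR ln(P₂/P₁), with C_p = 5R/2 = 20.79 J mol⁻¹ K⁻¹ for a monoatomic ideal gas.
ΔS = 5.43 × [20.79 × ln(548/333) − 8.314 × ln(4610/914)] = -16.8 J/K.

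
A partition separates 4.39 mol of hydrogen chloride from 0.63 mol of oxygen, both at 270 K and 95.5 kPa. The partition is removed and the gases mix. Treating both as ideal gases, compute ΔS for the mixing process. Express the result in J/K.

ΔS_mix = 15.8 J/K

Mole fractions: x_A = 4.39/5.02 = 0.875, x_B = 0.125.
ΔS_mix = −R(n_A ln x_A + n_B ln x_B) = −8.314 × (4.39 ln 0.875 + 0.63 ln 0.125) = 15.8 J/K.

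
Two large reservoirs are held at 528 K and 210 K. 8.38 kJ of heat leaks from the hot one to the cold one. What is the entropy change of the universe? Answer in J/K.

ΔS_hot = −Q/T_H = −8380/528 = -15.87 J/K and ΔS_cold = +Q/T_C = 8380/210 = 39.9 J/K.
ΔS_total = -15.87 + 39.9 = 24 J/K, positive as the second law requires.

ΔS_total = 24 J/K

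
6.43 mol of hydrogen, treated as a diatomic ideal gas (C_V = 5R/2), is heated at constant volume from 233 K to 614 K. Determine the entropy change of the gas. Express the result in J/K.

ΔS = 129 J/K

At constant volume, ΔS = nC_V ln(T₂/T₁) with C_V = 5R/2 = 20.79 J mol⁻¹ K⁻¹.
ΔS = 6.43 × 20.79 × ln(614/233) = 129 J/K.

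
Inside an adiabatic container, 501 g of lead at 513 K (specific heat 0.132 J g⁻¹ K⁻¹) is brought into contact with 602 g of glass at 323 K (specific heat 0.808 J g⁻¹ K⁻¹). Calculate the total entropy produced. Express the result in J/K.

ΔS_total = 7 J/K

Energy balance: T_f = (m₁c₁T₁ + m₂c₂T₂)/(m₁c₁ + m₂c₂) = 345.74 K.
ΔS₁ = m₁c₁ ln(T_f/T₁) = 66.132 × ln(345.74/513) = -26.09 J/K.
ΔS₂ = m₂c₂ ln(T_f/T₂) = 486.416 × ln(345.74/323) = 33.09 J/K.
ΔS_total = -26.09 + 33.09 = 7 J/K.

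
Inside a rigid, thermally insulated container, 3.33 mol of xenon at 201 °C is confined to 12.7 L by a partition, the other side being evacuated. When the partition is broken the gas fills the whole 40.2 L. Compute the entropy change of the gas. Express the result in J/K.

No heat is exchanged and no work is done, so the ideal-gas temperature stays constant.
Entropy is a state function; using a reversible isothermal path, ΔS_gas = nR ln(V₂/V₁) = 3.33 × 8.314 × ln(40.2/12.7) = 31.9 J/K.

ΔS_gas = 31.9 J/K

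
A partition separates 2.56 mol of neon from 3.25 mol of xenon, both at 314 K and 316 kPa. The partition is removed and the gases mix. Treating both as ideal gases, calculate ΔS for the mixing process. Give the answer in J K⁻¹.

Mole fractions: x_A = 2.56/5.81 = 0.441, x_B = 0.559.
ΔS_mix = −R(n_A ln x_A + n_B ln x_B) = −8.314 × (2.56 ln 0.441 + 3.25 ln 0.559) = 33.1 J/K.

ΔS_mix = 33.1 J/K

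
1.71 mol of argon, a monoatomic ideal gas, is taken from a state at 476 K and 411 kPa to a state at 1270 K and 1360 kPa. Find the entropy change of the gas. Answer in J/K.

ΔS = 17.9 J/K

ΔS = nC_p ln(T₂/T₁) − nR ln(P₂/P₁), with C_p = 5R/2 = 20.79 J mol⁻¹ K⁻¹ for a monoatomic ideal gas.
ΔS = 1.71 × [20.79 × ln(1270/476) − 8.314 × ln(1360/411)] = 17.9 J/K.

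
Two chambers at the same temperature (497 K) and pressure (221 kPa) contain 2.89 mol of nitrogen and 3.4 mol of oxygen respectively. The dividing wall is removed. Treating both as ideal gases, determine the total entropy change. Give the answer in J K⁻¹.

ΔS_mix = 36.1 J/K

Mole fractions: x_A = 2.89/6.29 = 0.459, x_B = 0.541.
ΔS_mix = −R(n_A ln x_A + n_B ln x_B) = −8.314 × (2.89 ln 0.459 + 3.4 ln 0.541) = 36.1 J/K.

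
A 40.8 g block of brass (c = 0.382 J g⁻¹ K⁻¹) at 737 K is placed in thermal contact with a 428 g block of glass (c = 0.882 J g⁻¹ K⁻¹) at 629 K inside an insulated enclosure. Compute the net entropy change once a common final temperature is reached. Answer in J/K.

ΔS_total = 0.197 J/K

Energy balance: T_f = (m₁c₁T₁ + m₂c₂T₂)/(m₁c₁ + m₂c₂) = 633.28 K.
ΔS₁ = m₁c₁ ln(T_f/T₁) = 15.5856 × ln(633.28/737) = -2.364 J/K.
ΔS₂ = m₂c₂ ln(T_f/T₂) = 377.496 × ln(633.28/629) = 2.561 J/K.
ΔS_total = -2.364 + 2.561 = 0.197 J/K.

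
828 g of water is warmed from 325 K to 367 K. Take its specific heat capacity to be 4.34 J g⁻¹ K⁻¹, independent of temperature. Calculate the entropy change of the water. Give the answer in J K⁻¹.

ΔS = 437 J/K

ΔS = ∫dQ_rev/T = m c ln(T₂/T₁) = 828 × 4.34 × ln(367/325) = 437 J/K.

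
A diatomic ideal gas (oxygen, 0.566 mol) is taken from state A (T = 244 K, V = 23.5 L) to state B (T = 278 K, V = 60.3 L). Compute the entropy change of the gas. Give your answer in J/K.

ΔS = 5.97 J/K

Entropy is a state function: ΔS = nC_V ln(T₂/T₁) + nR ln(V₂/V₁), with C_V = 5R/2 = 20.79 J mol⁻¹ K⁻¹ for a diatomic ideal gas.
ΔS = 0.566 × [20.79 × ln(278/244) + 8.314 × ln(60.3/23.5)] = 5.97 J/K.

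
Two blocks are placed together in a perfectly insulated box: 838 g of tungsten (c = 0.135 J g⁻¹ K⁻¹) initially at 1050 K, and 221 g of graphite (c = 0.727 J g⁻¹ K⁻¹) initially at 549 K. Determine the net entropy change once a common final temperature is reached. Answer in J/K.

ΔS_total = 14.2 J/K

Energy balance: T_f = (m₁c₁T₁ + m₂c₂T₂)/(m₁c₁ + m₂c₂) = 756.01 K.
ΔS₁ = m₁c₁ ln(T_f/T₁) = 113.13 × ln(756.01/1050) = -37.16 J/K.
ΔS₂ = m₂c₂ ln(T_f/T₂) = 160.667 × ln(756.01/549) = 51.41 J/K.
ΔS_total = -37.16 + 51.41 = 14.2 J/K.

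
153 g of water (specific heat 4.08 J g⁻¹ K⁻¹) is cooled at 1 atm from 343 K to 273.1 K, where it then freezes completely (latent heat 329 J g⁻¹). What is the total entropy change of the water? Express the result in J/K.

ΔS = -327 J/K

Cooling step: ΔS₁ = m c ln(T_tr/T_i) = 153 × 4.08 × ln(273.1/343) = -142.3 J/K.
Phase change: ΔS₂ = −mL/T_tr = −153 × 329 / 273.1 = -184.3 J/K.
ΔS_total = (-142.3) + (-184.3) = -327 J/K.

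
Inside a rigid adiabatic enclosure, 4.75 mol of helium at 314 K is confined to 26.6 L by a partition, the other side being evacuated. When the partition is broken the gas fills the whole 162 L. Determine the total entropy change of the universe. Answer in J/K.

ΔS_universe = 71.3 J/K

For an ideal gas in free expansion Q = 0 and W = 0, so T is unchanged.
Entropy is a state function; using a reversible isothermal path, ΔS_gas = nR ln(V₂/V₁) = 4.75 × 8.314 × ln(162/26.6) = 71.3 J/K.
The insulated surroundings exchange no heat, so ΔS_surr = 0 and ΔS_universe = ΔS_gas.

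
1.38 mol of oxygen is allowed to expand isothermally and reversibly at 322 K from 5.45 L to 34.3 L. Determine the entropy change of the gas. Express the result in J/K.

For an isothermal ideal gas ΔS_gas = nR ln(V₂/V₁) = 1.38 × 8.314 × ln(34.3/5.45) = 21.1 J/K.

ΔS_gas = 21.1 J/K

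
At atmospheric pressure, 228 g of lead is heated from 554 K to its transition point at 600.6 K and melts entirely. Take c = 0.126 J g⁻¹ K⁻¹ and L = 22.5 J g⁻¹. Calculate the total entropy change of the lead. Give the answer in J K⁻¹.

Warming step: ΔS₁ = m c ln(T_tr/T_i) = 228 × 0.126 × ln(600.6/554) = 2.32 J/K.
Phase change: ΔS₂ = +mL/T_tr = 228 × 22.5 / 600.6 = 8.541 J/K.
ΔS_total = (2.32) + (8.541) = 10.9 J/K.

ΔS = 10.9 J/K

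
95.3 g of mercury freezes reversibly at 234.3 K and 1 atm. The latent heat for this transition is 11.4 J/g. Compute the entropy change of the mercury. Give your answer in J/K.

Heat released by the substance: Q = −mL = −95.3 × 11.4 = −1086.42 J.
At constant T, ΔS = Q_rev/T = −1086.42 / 234.3 = -4.64 J/K.

ΔS = -4.64 J/K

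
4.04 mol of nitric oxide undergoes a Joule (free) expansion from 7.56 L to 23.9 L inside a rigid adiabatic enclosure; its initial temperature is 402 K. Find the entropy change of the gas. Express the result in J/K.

For an ideal gas in free expansion Q = 0 and W = 0, so T is unchanged.
Entropy is a state function; using a reversible isothermal path, ΔS_gas = nR ln(V₂/V₁) = 4.04 × 8.314 × ln(23.9/7.56) = 38.7 J/K.

ΔS_gas = 38.7 J/K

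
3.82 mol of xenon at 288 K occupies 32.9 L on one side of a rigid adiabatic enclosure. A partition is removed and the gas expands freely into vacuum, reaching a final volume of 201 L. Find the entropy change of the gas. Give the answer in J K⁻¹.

For an ideal gas in free expansion Q = 0 and W = 0, so T is unchanged.
Entropy is a state function; using a reversible isothermal path, ΔS_gas = nR ln(V₂/V₁) = 3.82 × 8.314 × ln(201/32.9) = 57.5 J/K.

ΔS_gas = 57.5 J/K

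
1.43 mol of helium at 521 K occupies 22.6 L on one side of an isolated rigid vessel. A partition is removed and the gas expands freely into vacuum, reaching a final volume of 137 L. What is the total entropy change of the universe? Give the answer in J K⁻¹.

ΔS_universe = 21.4 J/K

No heat is exchanged and no work is done, so the ideal-gas temperature stays constant.
Entropy is a state function; using a reversible isothermal path, ΔS_gas = nR ln(V₂/V₁) = 1.43 × 8.314 × ln(137/22.6) = 21.4 J/K.
The insulated surroundings exchange no heat, so ΔS_surr = 0 and ΔS_universe = ΔS_gas.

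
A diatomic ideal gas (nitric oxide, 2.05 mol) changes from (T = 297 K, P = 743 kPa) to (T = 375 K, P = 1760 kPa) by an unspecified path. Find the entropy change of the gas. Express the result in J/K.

ΔS = nC_p ln(T₂/T₁) − nR ln(P₂/P₁), with C_p = 7R/2 = 29.1 J mol⁻¹ K⁻¹ for a diatomic ideal gas.
ΔS = 2.05 × [29.1 × ln(375/297) − 8.314 × ln(1760/743)] = -0.787 J/K.

ΔS = -0.787 J/K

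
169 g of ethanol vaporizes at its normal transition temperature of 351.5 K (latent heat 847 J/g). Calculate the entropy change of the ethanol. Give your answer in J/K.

Heat absorbed by the substance: Q = mL = 169 × 847 = 143143 J.
At constant T, ΔS = Q_rev/T = 143143 / 351.5 = 407 J/K.

ΔS = 407 J/K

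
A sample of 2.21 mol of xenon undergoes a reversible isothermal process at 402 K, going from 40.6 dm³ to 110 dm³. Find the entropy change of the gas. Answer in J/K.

For an isothermal ideal gas ΔS_gas = nR ln(V₂/V₁) = 2.21 × 8.314 × ln(110/40.6) = 18.3 J/K.

ΔS_gas = 18.3 J/K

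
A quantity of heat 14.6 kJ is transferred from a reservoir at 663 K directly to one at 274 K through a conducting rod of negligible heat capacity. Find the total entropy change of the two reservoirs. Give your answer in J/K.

ΔS_hot = −Q/T_H = −14600/663 = -22.02 J/K and ΔS_cold = +Q/T_C = 14600/274 = 53.28 J/K.
ΔS_total = -22.02 + 53.28 = 31.3 J/K, positive as the second law requires.

ΔS_total = 31.3 J/K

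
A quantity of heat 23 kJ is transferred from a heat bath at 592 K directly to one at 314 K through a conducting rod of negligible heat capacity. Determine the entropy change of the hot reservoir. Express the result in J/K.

ΔS_hot = -38.9 J/K

The hot reservoir loses heat Q, so ΔS_hot = −Q/T_H = −23000/592 = -38.9 J/K.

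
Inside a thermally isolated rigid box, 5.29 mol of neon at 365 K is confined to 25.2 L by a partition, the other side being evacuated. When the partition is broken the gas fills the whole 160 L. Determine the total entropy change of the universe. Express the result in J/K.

ΔS_universe = 81.3 J/K

For an ideal gas in free expansion Q = 0 and W = 0, so T is unchanged.
Entropy is a state function; using a reversible isothermal path, ΔS_gas = nR ln(V₂/V₁) = 5.29 × 8.314 × ln(160/25.2) = 81.3 J/K.
The insulated surroundings exchange no heat, so ΔS_surr = 0 and ΔS_universe = ΔS_gas.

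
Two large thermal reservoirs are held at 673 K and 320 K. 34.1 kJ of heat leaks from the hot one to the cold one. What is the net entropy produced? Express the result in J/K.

ΔS_total = 55.9 J/K

ΔS_hot = −Q/T_H = −34100/673 = -50.67 J/K and ΔS_cold = +Q/T_C = 34100/320 = 106.6 J/K.
ΔS_total = -50.67 + 106.6 = 55.9 J/K, positive as the second law requires.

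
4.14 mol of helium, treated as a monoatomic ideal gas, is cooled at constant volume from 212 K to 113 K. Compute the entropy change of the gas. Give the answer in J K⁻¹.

ΔS = -32.5 J/K

At constant volume, ΔS = nC_V ln(T₂/T₁) with C_V = 3R/2 = 12.47 J mol⁻¹ K⁻¹.
ΔS = 4.14 × 12.47 × ln(113/212) = -32.5 J/K.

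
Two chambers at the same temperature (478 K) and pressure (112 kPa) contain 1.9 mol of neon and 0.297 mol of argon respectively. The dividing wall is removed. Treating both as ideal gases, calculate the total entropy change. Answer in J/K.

Mole fractions: x_A = 1.9/2.2 = 0.865, x_B = 0.135.
ΔS_mix = −R(n_A ln x_A + n_B ln x_B) = −8.314 × (1.9 ln 0.865 + 0.297 ln 0.135) = 7.24 J/K.

ΔS_mix = 7.24 J/K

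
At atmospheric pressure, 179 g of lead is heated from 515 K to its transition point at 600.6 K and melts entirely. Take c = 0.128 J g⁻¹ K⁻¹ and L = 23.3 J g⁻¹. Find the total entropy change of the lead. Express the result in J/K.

ΔS = 10.5 J/K

Warming step: ΔS₁ = m c ln(T_tr/T_i) = 179 × 0.128 × ln(600.6/515) = 3.523 J/K.
Phase change: ΔS₂ = +mL/T_tr = 179 × 23.3 / 600.6 = 6.944 J/K.
ΔS_total = (3.523) + (6.944) = 10.5 J/K.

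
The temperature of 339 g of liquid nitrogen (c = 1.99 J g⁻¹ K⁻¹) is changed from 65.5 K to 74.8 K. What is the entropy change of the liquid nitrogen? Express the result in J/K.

ΔS = 89.6 J/K

ΔS = ∫dQ_rev/T = m c ln(T₂/T₁) = 339 × 1.99 × ln(74.8/65.5) = 89.6 J/K.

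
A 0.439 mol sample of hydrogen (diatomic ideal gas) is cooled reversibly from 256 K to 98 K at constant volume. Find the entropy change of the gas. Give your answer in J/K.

At constant volume, ΔS = nC_V ln(T₂/T₁) with C_V = 5R/2 = 20.79 J mol⁻¹ K⁻¹.
ΔS = 0.439 × 20.79 × ln(98/256) = -8.76 J/K.

ΔS = -8.76 J/K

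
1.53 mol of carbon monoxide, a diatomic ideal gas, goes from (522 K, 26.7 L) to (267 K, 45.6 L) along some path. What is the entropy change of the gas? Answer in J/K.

ΔS = -14.5 J/K

Entropy is a state function: ΔS = nC_V ln(T₂/T₁) + nR ln(V₂/V₁), with C_V = 5R/2 = 20.79 J mol⁻¹ K⁻¹ for a diatomic ideal gas.
ΔS = 1.53 × [20.79 × ln(267/522) + 8.314 × ln(45.6/26.7)] = -14.5 J/K.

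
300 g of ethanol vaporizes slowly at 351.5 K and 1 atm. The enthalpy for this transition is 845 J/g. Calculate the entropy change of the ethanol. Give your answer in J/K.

Heat absorbed by the substance: Q = mL = 300 × 845 = 253500 J.
At constant T, ΔS = Q_rev/T = 253500 / 351.5 = 721 J/K.

ΔS = 721 J/K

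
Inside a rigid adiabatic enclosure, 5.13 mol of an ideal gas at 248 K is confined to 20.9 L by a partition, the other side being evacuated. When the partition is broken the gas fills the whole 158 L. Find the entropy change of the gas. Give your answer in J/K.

No heat is exchanged and no work is done, so the ideal-gas temperature stays constant.
Entropy is a state function; using a reversible isothermal path, ΔS_gas = nR ln(V₂/V₁) = 5.13 × 8.314 × ln(158/20.9) = 86.3 J/K.

ΔS_gas = 86.3 J/K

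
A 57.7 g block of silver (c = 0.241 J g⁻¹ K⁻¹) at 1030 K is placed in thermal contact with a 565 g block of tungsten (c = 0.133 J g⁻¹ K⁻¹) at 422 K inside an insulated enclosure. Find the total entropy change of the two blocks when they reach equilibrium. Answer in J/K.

Energy balance: T_f = (m₁c₁T₁ + m₂c₂T₂)/(m₁c₁ + m₂c₂) = 516.94 K.
ΔS₁ = m₁c₁ ln(T_f/T₁) = 13.9057 × ln(516.94/1030) = -9.586 J/K.
ΔS₂ = m₂c₂ ln(T_f/T₂) = 75.145 × ln(516.94/422) = 15.25 J/K.
ΔS_total = -9.586 + 15.25 = 5.66 J/K.

ΔS_total = 5.66 J/K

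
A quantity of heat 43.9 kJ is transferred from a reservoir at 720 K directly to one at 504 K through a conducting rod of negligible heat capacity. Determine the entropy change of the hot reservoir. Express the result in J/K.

The hot reservoir loses heat Q, so ΔS_hot = −Q/T_H = −43900/720 = -61 J/K.

ΔS_hot = -61 J/K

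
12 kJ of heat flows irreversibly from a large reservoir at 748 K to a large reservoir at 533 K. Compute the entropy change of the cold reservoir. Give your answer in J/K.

ΔS_cold = 22.5 J/K

The cold reservoir gains heat Q, so ΔS_cold = +Q/T_C = 12000/533 = 22.5 J/K.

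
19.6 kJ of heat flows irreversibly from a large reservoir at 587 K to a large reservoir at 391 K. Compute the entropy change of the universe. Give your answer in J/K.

ΔS_total = 16.7 J/K

ΔS_hot = −Q/T_H = −19600/587 = -33.39 J/K and ΔS_cold = +Q/T_C = 19600/391 = 50.13 J/K.
ΔS_total = -33.39 + 50.13 = 16.7 J/K, positive as the second law requires.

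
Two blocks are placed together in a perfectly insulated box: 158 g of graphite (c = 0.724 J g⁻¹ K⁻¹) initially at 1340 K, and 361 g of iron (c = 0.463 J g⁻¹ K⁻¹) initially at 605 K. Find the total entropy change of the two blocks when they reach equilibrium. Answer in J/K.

ΔS_total = 22 J/K

Energy balance: T_f = (m₁c₁T₁ + m₂c₂T₂)/(m₁c₁ + m₂c₂) = 903.64 K.
ΔS₁ = m₁c₁ ln(T_f/T₁) = 114.392 × ln(903.64/1340) = -45.07 J/K.
ΔS₂ = m₂c₂ ln(T_f/T₂) = 167.143 × ln(903.64/605) = 67.06 J/K.
ΔS_total = -45.07 + 67.06 = 22 J/K.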